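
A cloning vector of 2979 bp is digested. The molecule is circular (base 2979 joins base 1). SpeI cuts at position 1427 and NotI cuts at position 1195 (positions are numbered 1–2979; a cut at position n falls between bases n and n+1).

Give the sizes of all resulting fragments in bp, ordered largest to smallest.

Combined cut positions (sorted): 1195, 1427.
Circular molecule, 2 cuts → 2 fragments:
  1427 − 1195 = 232 bp
  wrap: 2979 − 1427 + 1195 = 2747 bp
Sorted largest to smallest: 2747, 232 bp.

2747, 232 bp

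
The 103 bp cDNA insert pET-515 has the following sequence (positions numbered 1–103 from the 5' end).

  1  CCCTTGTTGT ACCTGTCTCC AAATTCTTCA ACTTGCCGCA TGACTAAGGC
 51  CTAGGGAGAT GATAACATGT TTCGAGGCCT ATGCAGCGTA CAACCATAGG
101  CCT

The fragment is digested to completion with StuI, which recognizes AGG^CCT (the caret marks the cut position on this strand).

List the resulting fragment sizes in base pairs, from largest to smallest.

49, 28, 23, 3 bp

StuI sites (AGGCCT) start at positions 47, 75, 98.
StuI cuts after base 3 of each site, so after positions 49, 77, 100.
Linear molecule, 3 cuts → 4 fragments:
  1–49 → 49 bp
  50–77 → 28 bp
  78–100 → 23 bp
  101–103 → 3 bp
Sorted largest to smallest: 49, 28, 23, 3 bp.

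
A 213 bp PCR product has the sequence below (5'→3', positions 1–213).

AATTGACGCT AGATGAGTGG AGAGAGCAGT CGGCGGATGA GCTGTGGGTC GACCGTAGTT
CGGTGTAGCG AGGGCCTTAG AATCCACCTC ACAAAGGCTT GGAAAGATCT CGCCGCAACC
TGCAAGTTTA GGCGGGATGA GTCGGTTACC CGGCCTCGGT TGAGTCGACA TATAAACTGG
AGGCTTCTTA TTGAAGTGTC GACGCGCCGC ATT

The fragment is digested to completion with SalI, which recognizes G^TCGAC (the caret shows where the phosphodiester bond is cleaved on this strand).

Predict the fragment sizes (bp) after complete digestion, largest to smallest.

SalI sites (GTCGAC) start at positions 48, 164, 198.
SalI cuts after the first base of each site, so after positions 48, 164, 198.
Linear molecule, 3 cuts → 4 fragments:
  1–48 → 48 bp
  49–164 → 116 bp
  165–198 → 34 bp
  199–213 → 15 bp
Sorted largest to smallest: 116, 48, 34, 15 bp.

116, 48, 34, 15 bp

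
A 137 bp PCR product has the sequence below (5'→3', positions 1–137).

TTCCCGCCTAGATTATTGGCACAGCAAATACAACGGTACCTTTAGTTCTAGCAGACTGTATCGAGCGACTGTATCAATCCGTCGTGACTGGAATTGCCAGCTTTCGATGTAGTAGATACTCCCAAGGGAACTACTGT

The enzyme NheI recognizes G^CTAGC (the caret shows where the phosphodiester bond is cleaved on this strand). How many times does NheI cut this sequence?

No occurrence of GCTAGC is present in the sequence.
NheI does not cut: 0 sites.

0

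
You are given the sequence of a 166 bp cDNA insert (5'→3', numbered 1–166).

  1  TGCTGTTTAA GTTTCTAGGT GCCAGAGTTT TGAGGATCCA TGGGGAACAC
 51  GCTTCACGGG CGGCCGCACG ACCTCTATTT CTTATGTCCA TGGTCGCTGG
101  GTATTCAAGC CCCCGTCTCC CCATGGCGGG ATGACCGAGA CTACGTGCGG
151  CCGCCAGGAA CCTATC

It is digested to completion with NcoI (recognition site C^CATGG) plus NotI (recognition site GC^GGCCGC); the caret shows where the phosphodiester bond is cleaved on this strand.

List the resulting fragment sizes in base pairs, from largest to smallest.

38, 33, 27, 27, 23, 18 bp

NcoI sites (CCATGG) start at positions 38, 88, 121.
NcoI cuts after the first base of each site, so after positions 38, 88, 121.
NotI sites (GCGGCCGC) start at positions 60, 147.
NotI cuts after base 2 of each site, so after positions 61, 148.
Combined cut positions: 38, 61, 88, 121, 148.
Linear molecule, 5 cuts → 6 fragments:
  1–38 → 38 bp
  39–61 → 23 bp
  62–88 → 27 bp
  89–121 → 33 bp
  122–148 → 27 bp
  149–166 → 18 bp
Sorted largest to smallest: 38, 33, 27, 27, 23, 18 bp.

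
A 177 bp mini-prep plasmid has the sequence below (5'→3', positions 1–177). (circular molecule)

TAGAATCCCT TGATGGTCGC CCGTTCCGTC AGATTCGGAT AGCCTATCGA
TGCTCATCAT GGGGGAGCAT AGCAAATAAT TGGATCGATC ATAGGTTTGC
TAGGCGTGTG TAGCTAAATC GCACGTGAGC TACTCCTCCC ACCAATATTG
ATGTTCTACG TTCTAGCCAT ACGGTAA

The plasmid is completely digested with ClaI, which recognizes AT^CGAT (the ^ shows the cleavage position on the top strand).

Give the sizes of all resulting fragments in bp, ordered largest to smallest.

139, 38 bp

ClaI sites (ATCGAT) start at positions 46, 84.
ClaI cuts after base 2 of each site, so after positions 47, 85.
Circular molecule, 2 cuts → 2 fragments:
  48–85 → 38 bp
  86–177 then 1–47 → 92 + 47 = 139 bp
Sorted largest to smallest: 139, 38 bp.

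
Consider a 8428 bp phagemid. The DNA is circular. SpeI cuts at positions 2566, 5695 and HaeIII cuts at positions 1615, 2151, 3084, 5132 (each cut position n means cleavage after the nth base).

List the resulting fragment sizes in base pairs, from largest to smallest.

Combined cut positions (sorted): 1615, 2151, 2566, 3084, 5132, 5695.
Circular molecule, 6 cuts → 6 fragments:
  2151 − 1615 = 536 bp
  2566 − 2151 = 415 bp
  3084 − 2566 = 518 bp
  5132 − 3084 = 2048 bp
  5695 − 5132 = 563 bp
  wrap: 8428 − 5695 + 1615 = 4348 bp
Sorted largest to smallest: 4348, 2048, 563, 536, 518, 415 bp.

4348, 2048, 563, 536, 518, 415 bp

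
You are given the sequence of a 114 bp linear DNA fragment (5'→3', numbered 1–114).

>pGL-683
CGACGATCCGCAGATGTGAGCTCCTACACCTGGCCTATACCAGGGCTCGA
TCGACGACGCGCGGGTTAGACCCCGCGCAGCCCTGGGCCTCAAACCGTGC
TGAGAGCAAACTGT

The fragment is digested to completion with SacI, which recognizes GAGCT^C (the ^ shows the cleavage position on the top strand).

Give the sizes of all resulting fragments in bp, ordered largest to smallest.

92, 22 bp

The SacI site (GAGCTC) starts at position 18.
SacI cuts after base 5 of each site (before the last base), so after position 22.
Linear molecule, 1 cut → 2 fragments:
  1–22 → 22 bp
  23–114 → 92 bp
Sorted largest to smallest: 92, 22 bp.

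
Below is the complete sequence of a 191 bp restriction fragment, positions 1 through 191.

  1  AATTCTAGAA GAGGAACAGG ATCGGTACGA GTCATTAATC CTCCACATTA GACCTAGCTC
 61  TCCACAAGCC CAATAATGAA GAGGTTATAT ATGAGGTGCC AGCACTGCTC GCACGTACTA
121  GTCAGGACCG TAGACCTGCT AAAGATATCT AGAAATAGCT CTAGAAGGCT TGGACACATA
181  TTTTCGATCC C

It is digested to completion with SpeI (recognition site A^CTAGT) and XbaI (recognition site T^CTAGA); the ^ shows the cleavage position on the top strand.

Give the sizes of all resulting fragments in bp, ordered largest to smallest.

113, 31, 31, 12, 4 bp

The SpeI site (ACTAGT) starts at position 117.
SpeI cuts after the first base of each site, so after position 117.
XbaI sites (TCTAGA) start at positions 4, 148, 160.
XbaI cuts after the first base of each site, so after positions 4, 148, 160.
Combined cut positions: 4, 117, 148, 160.
Linear molecule, 4 cuts → 5 fragments:
  1–4 → 4 bp
  5–117 → 113 bp
  118–148 → 31 bp
  149–160 → 12 bp
  161–191 → 31 bp
Sorted largest to smallest: 113, 31, 31, 12, 4 bp.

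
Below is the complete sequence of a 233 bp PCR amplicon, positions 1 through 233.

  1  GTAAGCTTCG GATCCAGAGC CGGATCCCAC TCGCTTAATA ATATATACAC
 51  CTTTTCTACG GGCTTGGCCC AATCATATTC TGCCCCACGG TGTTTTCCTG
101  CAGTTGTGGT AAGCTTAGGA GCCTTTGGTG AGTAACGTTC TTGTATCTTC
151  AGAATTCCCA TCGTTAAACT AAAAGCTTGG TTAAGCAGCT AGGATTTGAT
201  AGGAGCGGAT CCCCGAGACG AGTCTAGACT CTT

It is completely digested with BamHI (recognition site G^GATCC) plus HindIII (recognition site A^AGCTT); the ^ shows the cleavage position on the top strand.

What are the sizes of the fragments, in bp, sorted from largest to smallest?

BamHI sites (GGATCC) start at positions 10, 22, 207.
BamHI cuts after the first base of each site, so after positions 10, 22, 207.
HindIII sites (AAGCTT) start at positions 3, 111, 173.
HindIII cuts after the first base of each site, so after positions 3, 111, 173.
Combined cut positions: 3, 10, 22, 111, 173, 207.
Linear molecule, 6 cuts → 7 fragments:
  1–3 → 3 bp
  4–10 → 7 bp
  11–22 → 12 bp
  23–111 → 89 bp
  112–173 → 62 bp
  174–207 → 34 bp
  208–233 → 26 bp
Sorted largest to smallest: 89, 62, 34, 26, 12, 7, 3 bp.

89, 62, 34, 26, 12, 7, 3 bp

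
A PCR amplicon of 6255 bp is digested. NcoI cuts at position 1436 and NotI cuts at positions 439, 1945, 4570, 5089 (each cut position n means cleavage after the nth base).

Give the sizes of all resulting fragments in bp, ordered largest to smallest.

2625, 1166, 997, 519, 509, 439 bp

Combined cut positions (sorted): 439, 1436, 1945, 4570, 5089.
Linear molecule, 5 cuts → 6 fragments:
  439 − 0 = 439 bp
  1436 − 439 = 997 bp
  1945 − 1436 = 509 bp
  4570 − 1945 = 2625 bp
  5089 − 4570 = 519 bp
  6255 − 5089 = 1166 bp
Sorted largest to smallest: 2625, 1166, 997, 519, 509, 439 bp.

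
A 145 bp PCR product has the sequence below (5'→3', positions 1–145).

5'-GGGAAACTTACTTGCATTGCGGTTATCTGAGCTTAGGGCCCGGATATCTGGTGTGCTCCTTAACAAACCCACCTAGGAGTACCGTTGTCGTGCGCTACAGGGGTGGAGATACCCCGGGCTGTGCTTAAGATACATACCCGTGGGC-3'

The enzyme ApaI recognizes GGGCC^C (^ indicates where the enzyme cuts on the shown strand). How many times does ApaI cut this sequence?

1

GGGCCC occurs starting at position 36.
ApaI cuts at 1 site.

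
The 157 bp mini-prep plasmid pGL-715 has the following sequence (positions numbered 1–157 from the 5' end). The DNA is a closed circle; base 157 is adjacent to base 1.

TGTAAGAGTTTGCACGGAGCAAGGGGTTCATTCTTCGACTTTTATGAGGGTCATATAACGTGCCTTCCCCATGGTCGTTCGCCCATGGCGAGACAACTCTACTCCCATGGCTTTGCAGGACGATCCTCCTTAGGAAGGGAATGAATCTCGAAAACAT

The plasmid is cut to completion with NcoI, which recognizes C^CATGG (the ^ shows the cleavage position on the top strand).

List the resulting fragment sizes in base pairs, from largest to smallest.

NcoI sites (CCATGG) start at positions 69, 83, 105.
NcoI cuts after the first base of each site, so after positions 69, 83, 105.
Circular molecule, 3 cuts → 3 fragments:
  70–83 → 14 bp
  84–105 → 22 bp
  106–157 then 1–69 → 52 + 69 = 121 bp
Sorted largest to smallest: 121, 22, 14 bp.

121, 22, 14 bp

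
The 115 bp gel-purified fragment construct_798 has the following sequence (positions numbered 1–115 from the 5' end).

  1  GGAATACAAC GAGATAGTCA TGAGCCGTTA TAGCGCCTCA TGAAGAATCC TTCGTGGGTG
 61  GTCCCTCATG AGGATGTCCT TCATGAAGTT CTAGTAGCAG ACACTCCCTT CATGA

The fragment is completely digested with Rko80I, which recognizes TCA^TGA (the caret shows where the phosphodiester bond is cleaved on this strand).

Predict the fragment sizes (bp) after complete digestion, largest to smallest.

Rko80I sites (TCATGA) start at positions 18, 38, 66, 81, 110.
Rko80I cuts after base 3 of each site, so after positions 20, 40, 68, 83, 112.
Linear molecule, 5 cuts → 6 fragments:
  1–20 → 20 bp
  21–40 → 20 bp
  41–68 → 28 bp
  69–83 → 15 bp
  84–112 → 29 bp
  113–115 → 3 bp
Sorted largest to smallest: 29, 28, 20, 20, 15, 3 bp.

29, 28, 20, 20, 15, 3 bp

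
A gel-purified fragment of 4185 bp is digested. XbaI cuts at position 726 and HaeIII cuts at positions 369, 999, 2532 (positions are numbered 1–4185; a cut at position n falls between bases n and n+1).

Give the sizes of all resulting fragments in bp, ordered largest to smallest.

Combined cut positions (sorted): 369, 726, 999, 2532.
Linear molecule, 4 cuts → 5 fragments:
  369 − 0 = 369 bp
  726 − 369 = 357 bp
  999 − 726 = 273 bp
  2532 − 999 = 1533 bp
  4185 − 2532 = 1653 bp
Sorted largest to smallest: 1653, 1533, 369, 357, 273 bp.

1653, 1533, 369, 357, 273 bp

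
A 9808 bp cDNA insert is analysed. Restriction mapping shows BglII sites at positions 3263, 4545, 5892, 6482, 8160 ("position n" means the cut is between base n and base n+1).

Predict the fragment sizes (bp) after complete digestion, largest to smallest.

Linear molecule, 5 cuts → 6 fragments:
  3263 − 0 = 3263 bp
  4545 − 3263 = 1282 bp
  5892 − 4545 = 1347 bp
  6482 − 5892 = 590 bp
  8160 − 6482 = 1678 bp
  9808 − 8160 = 1648 bp
Sorted largest to smallest: 3263, 1678, 1648, 1347, 1282, 590 bp.

3263, 1678, 1648, 1347, 1282, 590 bp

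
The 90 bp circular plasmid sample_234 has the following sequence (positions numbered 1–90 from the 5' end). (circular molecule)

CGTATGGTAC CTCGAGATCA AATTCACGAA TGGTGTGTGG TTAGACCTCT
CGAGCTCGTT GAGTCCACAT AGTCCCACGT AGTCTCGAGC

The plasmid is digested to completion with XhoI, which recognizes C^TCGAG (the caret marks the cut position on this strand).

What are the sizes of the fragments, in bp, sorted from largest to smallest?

XhoI sites (CTCGAG) start at positions 11, 49, 84.
XhoI cuts after the first base of each site, so after positions 11, 49, 84.
Circular molecule, 3 cuts → 3 fragments:
  12–49 → 38 bp
  50–84 → 35 bp
  85–90 then 1–11 → 6 + 11 = 17 bp
Sorted largest to smallest: 38, 35, 17 bp.

38, 35, 17 bp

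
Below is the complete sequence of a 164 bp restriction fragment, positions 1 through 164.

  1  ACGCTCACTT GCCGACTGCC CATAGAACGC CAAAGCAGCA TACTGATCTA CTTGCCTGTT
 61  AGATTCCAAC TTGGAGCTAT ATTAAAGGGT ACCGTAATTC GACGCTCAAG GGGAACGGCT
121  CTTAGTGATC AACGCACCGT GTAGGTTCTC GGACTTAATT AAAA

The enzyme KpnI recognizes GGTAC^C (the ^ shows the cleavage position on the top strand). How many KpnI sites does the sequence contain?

GGTACC occurs starting at position 88.
KpnI cuts at 1 site.

1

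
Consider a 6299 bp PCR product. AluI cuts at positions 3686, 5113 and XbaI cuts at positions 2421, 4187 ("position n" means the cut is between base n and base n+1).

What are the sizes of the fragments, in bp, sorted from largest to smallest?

Combined cut positions (sorted): 2421, 3686, 4187, 5113.
Linear molecule, 4 cuts → 5 fragments:
  2421 − 0 = 2421 bp
  3686 − 2421 = 1265 bp
  4187 − 3686 = 501 bp
  5113 − 4187 = 926 bp
  6299 − 5113 = 1186 bp
Sorted largest to smallest: 2421, 1265, 1186, 926, 501 bp.

2421, 1265, 1186, 926, 501 bp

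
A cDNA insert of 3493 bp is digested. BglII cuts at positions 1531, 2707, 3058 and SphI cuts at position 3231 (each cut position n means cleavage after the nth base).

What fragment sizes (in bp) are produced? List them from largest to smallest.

1531, 1176, 351, 262, 173 bp

Combined cut positions (sorted): 1531, 2707, 3058, 3231.
Linear molecule, 4 cuts → 5 fragments:
  1531 − 0 = 1531 bp
  2707 − 1531 = 1176 bp
  3058 − 2707 = 351 bp
  3231 − 3058 = 173 bp
  3493 − 3231 = 262 bp
Sorted largest to smallest: 1531, 1176, 351, 262, 173 bp.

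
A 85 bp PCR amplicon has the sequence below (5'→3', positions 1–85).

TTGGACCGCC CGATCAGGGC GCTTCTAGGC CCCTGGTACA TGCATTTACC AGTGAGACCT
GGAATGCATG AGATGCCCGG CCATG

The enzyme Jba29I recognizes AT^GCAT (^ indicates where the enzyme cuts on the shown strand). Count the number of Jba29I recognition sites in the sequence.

2

ATGCAT occurs starting at positions 40, 64.
Jba29I cuts at 2 sites.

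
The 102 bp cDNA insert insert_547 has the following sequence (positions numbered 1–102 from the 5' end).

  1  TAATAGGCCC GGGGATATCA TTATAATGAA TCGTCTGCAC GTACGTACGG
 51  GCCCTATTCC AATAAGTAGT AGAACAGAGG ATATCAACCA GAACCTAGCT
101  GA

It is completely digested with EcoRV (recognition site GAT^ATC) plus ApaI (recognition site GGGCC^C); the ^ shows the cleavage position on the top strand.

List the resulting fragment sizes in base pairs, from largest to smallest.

37, 29, 20, 16 bp

EcoRV sites (GATATC) start at positions 14, 80.
EcoRV cuts after base 3 of each site, so after positions 16, 82.
The ApaI site (GGGCCC) starts at position 49.
ApaI cuts after base 5 of each site (before the last base), so after position 53.
Combined cut positions: 16, 53, 82.
Linear molecule, 3 cuts → 4 fragments:
  1–16 → 16 bp
  17–53 → 37 bp
  54–82 → 29 bp
  83–102 → 20 bp
Sorted largest to smallest: 37, 29, 20, 16 bp.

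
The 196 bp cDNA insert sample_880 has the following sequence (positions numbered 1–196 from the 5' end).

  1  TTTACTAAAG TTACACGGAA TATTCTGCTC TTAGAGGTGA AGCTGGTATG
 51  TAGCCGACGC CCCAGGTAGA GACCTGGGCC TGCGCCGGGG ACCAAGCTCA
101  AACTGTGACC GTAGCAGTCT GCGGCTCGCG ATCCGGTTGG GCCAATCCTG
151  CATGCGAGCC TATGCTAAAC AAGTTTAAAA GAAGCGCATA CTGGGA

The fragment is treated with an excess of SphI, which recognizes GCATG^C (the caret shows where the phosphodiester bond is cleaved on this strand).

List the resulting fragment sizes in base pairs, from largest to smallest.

The SphI site (GCATGC) starts at position 150.
SphI cuts after base 5 of each site (before the last base), so after position 154.
Linear molecule, 1 cut → 2 fragments:
  1–154 → 154 bp
  155–196 → 42 bp
Sorted largest to smallest: 154, 42 bp.

154, 42 bp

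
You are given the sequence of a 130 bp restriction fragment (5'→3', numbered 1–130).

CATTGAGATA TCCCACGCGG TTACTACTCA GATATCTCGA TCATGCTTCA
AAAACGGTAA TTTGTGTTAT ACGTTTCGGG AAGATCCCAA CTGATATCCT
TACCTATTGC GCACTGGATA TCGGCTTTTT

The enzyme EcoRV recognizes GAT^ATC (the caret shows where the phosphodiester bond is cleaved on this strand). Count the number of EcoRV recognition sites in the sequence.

4

GATATC occurs starting at positions 7, 31, 93, 117.
EcoRV cuts at 4 sites.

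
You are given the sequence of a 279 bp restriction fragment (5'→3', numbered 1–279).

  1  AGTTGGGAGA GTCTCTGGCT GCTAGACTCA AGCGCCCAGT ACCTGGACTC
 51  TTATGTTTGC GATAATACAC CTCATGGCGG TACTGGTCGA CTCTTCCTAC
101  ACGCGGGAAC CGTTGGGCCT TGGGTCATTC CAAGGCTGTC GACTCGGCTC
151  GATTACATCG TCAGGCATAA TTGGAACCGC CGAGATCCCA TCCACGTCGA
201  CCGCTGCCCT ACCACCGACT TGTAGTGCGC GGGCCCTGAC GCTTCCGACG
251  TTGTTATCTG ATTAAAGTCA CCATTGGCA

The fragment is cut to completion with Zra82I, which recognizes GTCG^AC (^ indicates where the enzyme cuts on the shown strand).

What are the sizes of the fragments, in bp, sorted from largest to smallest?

Zra82I sites (GTCGAC) start at positions 86, 138, 196.
Zra82I cuts after base 4 of each site, so after positions 89, 141, 199.
Linear molecule, 3 cuts → 4 fragments:
  1–89 → 89 bp
  90–141 → 52 bp
  142–199 → 58 bp
  200–279 → 80 bp
Sorted largest to smallest: 89, 80, 58, 52 bp.

89, 80, 58, 52 bp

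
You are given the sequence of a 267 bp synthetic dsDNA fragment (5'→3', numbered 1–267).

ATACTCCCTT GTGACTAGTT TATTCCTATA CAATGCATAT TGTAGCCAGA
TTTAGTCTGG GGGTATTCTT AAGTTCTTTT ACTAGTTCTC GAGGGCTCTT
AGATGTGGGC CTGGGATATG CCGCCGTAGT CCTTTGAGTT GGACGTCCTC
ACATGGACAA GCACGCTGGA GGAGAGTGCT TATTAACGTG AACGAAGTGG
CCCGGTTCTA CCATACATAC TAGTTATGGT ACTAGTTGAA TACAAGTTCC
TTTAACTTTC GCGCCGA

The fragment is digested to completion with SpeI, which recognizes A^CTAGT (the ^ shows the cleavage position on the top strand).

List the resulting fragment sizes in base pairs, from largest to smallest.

SpeI sites (ACTAGT) start at positions 14, 81, 219, 231.
SpeI cuts after the first base of each site, so after positions 14, 81, 219, 231.
Linear molecule, 4 cuts → 5 fragments:
  1–14 → 14 bp
  15–81 → 67 bp
  82–219 → 138 bp
  220–231 → 12 bp
  232–267 → 36 bp
Sorted largest to smallest: 138, 67, 36, 14, 12 bp.

138, 67, 36, 14, 12 bp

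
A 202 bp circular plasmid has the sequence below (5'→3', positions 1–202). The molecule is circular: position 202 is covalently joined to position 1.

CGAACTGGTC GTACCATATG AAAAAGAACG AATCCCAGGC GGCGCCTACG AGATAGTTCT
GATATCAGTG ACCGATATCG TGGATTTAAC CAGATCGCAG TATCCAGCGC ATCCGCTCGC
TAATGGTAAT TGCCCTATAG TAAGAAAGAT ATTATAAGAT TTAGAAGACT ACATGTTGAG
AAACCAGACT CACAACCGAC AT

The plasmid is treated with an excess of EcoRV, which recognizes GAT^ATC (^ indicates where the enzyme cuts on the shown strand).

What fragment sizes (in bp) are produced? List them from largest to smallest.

189, 13 bp

EcoRV sites (GATATC) start at positions 61, 74.
EcoRV cuts after base 3 of each site, so after positions 63, 76.
Circular molecule, 2 cuts → 2 fragments:
  64–76 → 13 bp
  77–202 then 1–63 → 126 + 63 = 189 bp
Sorted largest to smallest: 189, 13 bp.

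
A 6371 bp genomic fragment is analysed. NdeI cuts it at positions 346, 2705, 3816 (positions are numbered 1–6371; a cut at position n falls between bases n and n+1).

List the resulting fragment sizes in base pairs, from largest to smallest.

2555, 2359, 1111, 346 bp

Linear molecule, 3 cuts → 4 fragments:
  346 − 0 = 346 bp
  2705 − 346 = 2359 bp
  3816 − 2705 = 1111 bp
  6371 − 3816 = 2555 bp
Sorted largest to smallest: 2555, 2359, 1111, 346 bp.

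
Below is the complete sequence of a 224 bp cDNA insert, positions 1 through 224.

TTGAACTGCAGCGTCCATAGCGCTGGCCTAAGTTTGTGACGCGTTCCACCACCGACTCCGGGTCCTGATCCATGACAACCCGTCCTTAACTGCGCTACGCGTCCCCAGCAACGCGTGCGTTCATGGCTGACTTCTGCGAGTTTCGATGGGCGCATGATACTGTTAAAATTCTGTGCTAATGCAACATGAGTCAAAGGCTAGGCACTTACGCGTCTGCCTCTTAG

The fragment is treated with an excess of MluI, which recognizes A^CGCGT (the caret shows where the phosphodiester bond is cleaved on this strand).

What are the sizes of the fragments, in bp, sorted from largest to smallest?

97, 58, 39, 16, 14 bp

MluI sites (ACGCGT) start at positions 39, 97, 111, 208.
MluI cuts after the first base of each site, so after positions 39, 97, 111, 208.
Linear molecule, 4 cuts → 5 fragments:
  1–39 → 39 bp
  40–97 → 58 bp
  98–111 → 14 bp
  112–208 → 97 bp
  209–224 → 16 bp
Sorted largest to smallest: 97, 58, 39, 16, 14 bp.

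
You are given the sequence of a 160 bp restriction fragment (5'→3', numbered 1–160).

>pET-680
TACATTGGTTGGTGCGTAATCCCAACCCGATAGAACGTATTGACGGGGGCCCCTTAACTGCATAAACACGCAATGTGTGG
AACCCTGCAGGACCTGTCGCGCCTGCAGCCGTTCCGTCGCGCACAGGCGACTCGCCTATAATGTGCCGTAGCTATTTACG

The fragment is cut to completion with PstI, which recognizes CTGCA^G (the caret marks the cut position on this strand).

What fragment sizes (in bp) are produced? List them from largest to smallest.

PstI sites (CTGCAG) start at positions 85, 103.
PstI cuts after base 5 of each site (before the last base), so after positions 89, 107.
Linear molecule, 2 cuts → 3 fragments:
  1–89 → 89 bp
  90–107 → 18 bp
  108–160 → 53 bp
Sorted largest to smallest: 89, 53, 18 bp.

89, 53, 18 bp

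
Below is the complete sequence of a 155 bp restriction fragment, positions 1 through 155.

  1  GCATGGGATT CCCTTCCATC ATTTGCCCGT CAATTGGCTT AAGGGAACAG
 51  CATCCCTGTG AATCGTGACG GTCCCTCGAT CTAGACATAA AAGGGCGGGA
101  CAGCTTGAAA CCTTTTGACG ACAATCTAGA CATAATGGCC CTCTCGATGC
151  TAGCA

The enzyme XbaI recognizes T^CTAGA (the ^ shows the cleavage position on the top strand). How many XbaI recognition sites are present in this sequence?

TCTAGA occurs starting at positions 80, 125.
XbaI cuts at 2 sites.

2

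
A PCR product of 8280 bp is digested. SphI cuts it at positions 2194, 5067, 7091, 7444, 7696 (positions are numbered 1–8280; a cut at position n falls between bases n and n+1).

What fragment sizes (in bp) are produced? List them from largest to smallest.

2873, 2194, 2024, 584, 353, 252 bp

Linear molecule, 5 cuts → 6 fragments:
  2194 − 0 = 2194 bp
  5067 − 2194 = 2873 bp
  7091 − 5067 = 2024 bp
  7444 − 7091 = 353 bp
  7696 − 7444 = 252 bp
  8280 − 7696 = 584 bp
Sorted largest to smallest: 2873, 2194, 2024, 584, 353, 252 bp.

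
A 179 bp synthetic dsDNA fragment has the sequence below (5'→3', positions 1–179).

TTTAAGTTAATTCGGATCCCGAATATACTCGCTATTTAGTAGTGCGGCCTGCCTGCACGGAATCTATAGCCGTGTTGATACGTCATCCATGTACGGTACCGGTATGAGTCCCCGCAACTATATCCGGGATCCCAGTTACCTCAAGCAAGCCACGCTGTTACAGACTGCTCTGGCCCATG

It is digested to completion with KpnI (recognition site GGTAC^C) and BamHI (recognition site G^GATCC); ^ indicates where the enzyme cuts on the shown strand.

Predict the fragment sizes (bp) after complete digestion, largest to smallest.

85, 52, 28, 14 bp

The KpnI site (GGTACC) starts at position 95.
KpnI cuts after base 5 of each site (before the last base), so after position 99.
BamHI sites (GGATCC) start at positions 14, 127.
BamHI cuts after the first base of each site, so after positions 14, 127.
Combined cut positions: 14, 99, 127.
Linear molecule, 3 cuts → 4 fragments:
  1–14 → 14 bp
  15–99 → 85 bp
  100–127 → 28 bp
  128–179 → 52 bp
Sorted largest to smallest: 85, 52, 28, 14 bp.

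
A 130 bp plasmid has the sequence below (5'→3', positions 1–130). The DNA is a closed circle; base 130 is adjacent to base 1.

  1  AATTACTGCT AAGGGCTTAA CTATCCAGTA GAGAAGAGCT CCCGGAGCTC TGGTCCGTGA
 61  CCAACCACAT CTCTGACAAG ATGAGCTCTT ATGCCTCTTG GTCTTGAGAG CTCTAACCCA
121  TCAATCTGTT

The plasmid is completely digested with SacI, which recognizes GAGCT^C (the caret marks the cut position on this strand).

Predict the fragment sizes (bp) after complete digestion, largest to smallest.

SacI sites (GAGCTC) start at positions 36, 45, 83, 108.
SacI cuts after base 5 of each site (before the last base), so after positions 40, 49, 87, 112.
Circular molecule, 4 cuts → 4 fragments:
  41–49 → 9 bp
  50–87 → 38 bp
  88–112 → 25 bp
  113–130 then 1–40 → 18 + 40 = 58 bp
Sorted largest to smallest: 58, 38, 25, 9 bp.

58, 38, 25, 9 bp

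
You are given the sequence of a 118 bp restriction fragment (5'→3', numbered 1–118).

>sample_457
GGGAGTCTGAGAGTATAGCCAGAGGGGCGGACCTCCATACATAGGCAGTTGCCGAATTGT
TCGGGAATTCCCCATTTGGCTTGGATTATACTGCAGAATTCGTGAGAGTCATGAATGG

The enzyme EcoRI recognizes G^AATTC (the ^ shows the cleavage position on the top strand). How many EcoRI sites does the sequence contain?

GAATTC occurs starting at positions 65, 96.
EcoRI cuts at 2 sites.

2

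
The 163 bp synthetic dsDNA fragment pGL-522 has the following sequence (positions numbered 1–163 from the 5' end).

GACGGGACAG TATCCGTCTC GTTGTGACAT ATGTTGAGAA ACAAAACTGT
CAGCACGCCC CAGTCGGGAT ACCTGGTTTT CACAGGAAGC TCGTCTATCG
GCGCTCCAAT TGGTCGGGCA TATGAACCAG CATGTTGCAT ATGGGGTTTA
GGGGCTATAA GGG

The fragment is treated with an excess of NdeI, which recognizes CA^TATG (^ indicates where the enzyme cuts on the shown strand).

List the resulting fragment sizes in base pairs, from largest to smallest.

NdeI sites (CATATG) start at positions 28, 119, 138.
NdeI cuts after base 2 of each site, so after positions 29, 120, 139.
Linear molecule, 3 cuts → 4 fragments:
  1–29 → 29 bp
  30–120 → 91 bp
  121–139 → 19 bp
  140–163 → 24 bp
Sorted largest to smallest: 91, 29, 24, 19 bp.

91, 29, 24, 19 bp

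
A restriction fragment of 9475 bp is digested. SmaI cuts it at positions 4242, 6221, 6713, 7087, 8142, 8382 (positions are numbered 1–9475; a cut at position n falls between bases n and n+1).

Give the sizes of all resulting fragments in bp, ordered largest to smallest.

Linear molecule, 6 cuts → 7 fragments:
  4242 − 0 = 4242 bp
  6221 − 4242 = 1979 bp
  6713 − 6221 = 492 bp
  7087 − 6713 = 374 bp
  8142 − 7087 = 1055 bp
  8382 − 8142 = 240 bp
  9475 − 8382 = 1093 bp
Sorted largest to smallest: 4242, 1979, 1093, 1055, 492, 374, 240 bp.

4242, 1979, 1093, 1055, 492, 374, 240 bp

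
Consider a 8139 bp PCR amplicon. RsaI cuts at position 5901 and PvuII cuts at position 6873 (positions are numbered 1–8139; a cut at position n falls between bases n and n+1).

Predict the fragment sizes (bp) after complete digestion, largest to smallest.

5901, 1266, 972 bp

Combined cut positions (sorted): 5901, 6873.
Linear molecule, 2 cuts → 3 fragments:
  5901 − 0 = 5901 bp
  6873 − 5901 = 972 bp
  8139 − 6873 = 1266 bp
Sorted largest to smallest: 5901, 1266, 972 bp.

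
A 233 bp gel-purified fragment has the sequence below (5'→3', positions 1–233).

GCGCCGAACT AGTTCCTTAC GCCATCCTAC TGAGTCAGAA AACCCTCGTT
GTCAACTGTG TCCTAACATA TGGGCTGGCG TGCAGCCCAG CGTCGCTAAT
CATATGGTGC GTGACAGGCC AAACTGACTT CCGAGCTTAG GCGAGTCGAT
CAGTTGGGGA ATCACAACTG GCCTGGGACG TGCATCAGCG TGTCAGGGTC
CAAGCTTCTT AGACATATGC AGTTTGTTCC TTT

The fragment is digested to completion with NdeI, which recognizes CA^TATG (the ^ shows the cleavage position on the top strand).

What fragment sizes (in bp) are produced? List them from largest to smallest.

113, 68, 34, 18 bp

NdeI sites (CATATG) start at positions 67, 101, 214.
NdeI cuts after base 2 of each site, so after positions 68, 102, 215.
Linear molecule, 3 cuts → 4 fragments:
  1–68 → 68 bp
  69–102 → 34 bp
  103–215 → 113 bp
  216–233 → 18 bp
Sorted largest to smallest: 113, 68, 34, 18 bp.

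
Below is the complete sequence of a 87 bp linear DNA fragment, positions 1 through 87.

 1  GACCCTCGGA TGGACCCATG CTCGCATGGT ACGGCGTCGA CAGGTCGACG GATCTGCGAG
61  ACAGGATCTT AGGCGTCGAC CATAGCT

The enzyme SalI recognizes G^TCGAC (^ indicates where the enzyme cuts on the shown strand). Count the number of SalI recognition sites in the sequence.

3

GTCGAC occurs starting at positions 36, 44, 75.
SalI cuts at 3 sites.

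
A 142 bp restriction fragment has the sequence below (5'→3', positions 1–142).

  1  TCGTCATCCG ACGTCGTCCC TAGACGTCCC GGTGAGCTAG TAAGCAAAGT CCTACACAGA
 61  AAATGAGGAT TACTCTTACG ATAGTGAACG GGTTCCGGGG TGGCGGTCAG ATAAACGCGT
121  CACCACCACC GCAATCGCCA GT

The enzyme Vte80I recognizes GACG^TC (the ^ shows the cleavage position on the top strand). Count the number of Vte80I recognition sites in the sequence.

GACGTC occurs starting at positions 10, 23.
Vte80I cuts at 2 sites.

2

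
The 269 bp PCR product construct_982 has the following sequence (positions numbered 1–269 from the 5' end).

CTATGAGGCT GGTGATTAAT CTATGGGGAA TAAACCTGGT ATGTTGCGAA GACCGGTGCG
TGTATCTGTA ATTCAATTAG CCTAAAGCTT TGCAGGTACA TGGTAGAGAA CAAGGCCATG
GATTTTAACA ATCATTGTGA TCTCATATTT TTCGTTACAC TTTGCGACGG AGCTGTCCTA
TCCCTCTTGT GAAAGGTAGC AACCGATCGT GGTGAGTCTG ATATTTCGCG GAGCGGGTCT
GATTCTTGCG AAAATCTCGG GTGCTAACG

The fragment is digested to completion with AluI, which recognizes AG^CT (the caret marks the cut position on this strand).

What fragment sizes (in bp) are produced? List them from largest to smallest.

AluI sites (AGCT) start at positions 86, 171.
AluI cuts after base 2 of each site, so after positions 87, 172.
Linear molecule, 2 cuts → 3 fragments:
  1–87 → 87 bp
  88–172 → 85 bp
  173–269 → 97 bp
Sorted largest to smallest: 97, 87, 85 bp.

97, 87, 85 bp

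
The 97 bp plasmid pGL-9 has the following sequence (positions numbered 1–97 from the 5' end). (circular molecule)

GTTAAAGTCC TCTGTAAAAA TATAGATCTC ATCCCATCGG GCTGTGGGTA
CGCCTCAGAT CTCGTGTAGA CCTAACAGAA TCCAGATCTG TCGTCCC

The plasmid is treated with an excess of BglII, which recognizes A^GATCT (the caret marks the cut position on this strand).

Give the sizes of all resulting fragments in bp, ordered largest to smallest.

37, 33, 27 bp

BglII sites (AGATCT) start at positions 24, 57, 84.
BglII cuts after the first base of each site, so after positions 24, 57, 84.
Circular molecule, 3 cuts → 3 fragments:
  25–57 → 33 bp
  58–84 → 27 bp
  85–97 then 1–24 → 13 + 24 = 37 bp
Sorted largest to smallest: 37, 33, 27 bp.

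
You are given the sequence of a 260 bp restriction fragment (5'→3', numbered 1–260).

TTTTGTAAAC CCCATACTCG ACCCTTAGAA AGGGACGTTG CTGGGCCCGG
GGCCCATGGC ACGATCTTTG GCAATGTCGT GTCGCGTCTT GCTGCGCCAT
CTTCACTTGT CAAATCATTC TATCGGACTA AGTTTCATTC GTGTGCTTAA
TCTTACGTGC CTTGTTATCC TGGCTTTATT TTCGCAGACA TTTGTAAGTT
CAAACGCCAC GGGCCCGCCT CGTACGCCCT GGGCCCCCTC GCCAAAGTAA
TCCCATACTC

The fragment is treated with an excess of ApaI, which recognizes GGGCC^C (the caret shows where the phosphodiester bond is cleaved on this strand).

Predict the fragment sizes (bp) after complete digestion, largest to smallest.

ApaI sites (GGGCCC) start at positions 43, 50, 211, 231.
ApaI cuts after base 5 of each site (before the last base), so after positions 47, 54, 215, 235.
Linear molecule, 4 cuts → 5 fragments:
  1–47 → 47 bp
  48–54 → 7 bp
  55–215 → 161 bp
  216–235 → 20 bp
  236–260 → 25 bp
Sorted largest to smallest: 161, 47, 25, 20, 7 bp.

161, 47, 25, 20, 7 bp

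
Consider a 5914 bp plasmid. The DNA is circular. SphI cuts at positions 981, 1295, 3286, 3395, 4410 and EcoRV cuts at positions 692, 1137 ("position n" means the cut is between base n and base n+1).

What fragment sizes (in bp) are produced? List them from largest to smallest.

Combined cut positions (sorted): 692, 981, 1137, 1295, 3286, 3395, 4410.
Circular molecule, 7 cuts → 7 fragments:
  981 − 692 = 289 bp
  1137 − 981 = 156 bp
  1295 − 1137 = 158 bp
  3286 − 1295 = 1991 bp
  3395 − 3286 = 109 bp
  4410 − 3395 = 1015 bp
  wrap: 5914 − 4410 + 692 = 2196 bp
Sorted largest to smallest: 2196, 1991, 1015, 289, 158, 156, 109 bp.

2196, 1991, 1015, 289, 158, 156, 109 bp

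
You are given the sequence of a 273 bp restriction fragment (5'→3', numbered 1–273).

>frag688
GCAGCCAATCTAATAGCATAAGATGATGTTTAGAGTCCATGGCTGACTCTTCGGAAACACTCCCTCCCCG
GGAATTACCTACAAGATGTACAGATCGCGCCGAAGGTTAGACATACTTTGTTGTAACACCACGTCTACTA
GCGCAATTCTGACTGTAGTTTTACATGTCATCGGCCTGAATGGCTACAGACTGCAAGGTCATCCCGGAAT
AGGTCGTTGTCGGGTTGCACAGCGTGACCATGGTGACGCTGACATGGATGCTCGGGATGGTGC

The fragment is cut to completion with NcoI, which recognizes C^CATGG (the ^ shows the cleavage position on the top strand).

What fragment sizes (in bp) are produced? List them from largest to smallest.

NcoI sites (CCATGG) start at positions 37, 238.
NcoI cuts after the first base of each site, so after positions 37, 238.
Linear molecule, 2 cuts → 3 fragments:
  1–37 → 37 bp
  38–238 → 201 bp
  239–273 → 35 bp
Sorted largest to smallest: 201, 37, 35 bp.

201, 37, 35 bp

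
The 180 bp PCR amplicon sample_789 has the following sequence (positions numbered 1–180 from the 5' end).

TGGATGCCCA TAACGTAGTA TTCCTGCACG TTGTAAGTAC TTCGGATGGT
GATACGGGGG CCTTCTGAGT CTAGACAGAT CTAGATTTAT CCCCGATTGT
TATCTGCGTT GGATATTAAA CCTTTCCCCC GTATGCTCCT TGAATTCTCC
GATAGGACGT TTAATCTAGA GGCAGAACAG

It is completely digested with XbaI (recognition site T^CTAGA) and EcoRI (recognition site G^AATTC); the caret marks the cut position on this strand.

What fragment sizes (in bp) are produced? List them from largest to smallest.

XbaI sites (TCTAGA) start at positions 70, 80, 165.
XbaI cuts after the first base of each site, so after positions 70, 80, 165.
The EcoRI site (GAATTC) starts at position 142.
EcoRI cuts after the first base of each site, so after position 142.
Combined cut positions: 70, 80, 142, 165.
Linear molecule, 4 cuts → 5 fragments:
  1–70 → 70 bp
  71–80 → 10 bp
  81–142 → 62 bp
  143–165 → 23 bp
  166–180 → 15 bp
Sorted largest to smallest: 70, 62, 23, 15, 10 bp.

70, 62, 23, 15, 10 bp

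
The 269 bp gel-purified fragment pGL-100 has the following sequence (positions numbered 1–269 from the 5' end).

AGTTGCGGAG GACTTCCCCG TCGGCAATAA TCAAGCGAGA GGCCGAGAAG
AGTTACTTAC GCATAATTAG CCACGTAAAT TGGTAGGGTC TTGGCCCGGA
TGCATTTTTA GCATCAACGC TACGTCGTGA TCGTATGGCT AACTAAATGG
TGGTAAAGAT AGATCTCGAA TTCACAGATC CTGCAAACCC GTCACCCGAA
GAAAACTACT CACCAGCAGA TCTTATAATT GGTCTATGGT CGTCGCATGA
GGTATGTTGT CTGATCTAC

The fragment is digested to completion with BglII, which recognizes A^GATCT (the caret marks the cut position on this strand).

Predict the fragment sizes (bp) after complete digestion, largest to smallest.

BglII sites (AGATCT) start at positions 161, 218.
BglII cuts after the first base of each site, so after positions 161, 218.
Linear molecule, 2 cuts → 3 fragments:
  1–161 → 161 bp
  162–218 → 57 bp
  219–269 → 51 bp
Sorted largest to smallest: 161, 57, 51 bp.

161, 57, 51 bp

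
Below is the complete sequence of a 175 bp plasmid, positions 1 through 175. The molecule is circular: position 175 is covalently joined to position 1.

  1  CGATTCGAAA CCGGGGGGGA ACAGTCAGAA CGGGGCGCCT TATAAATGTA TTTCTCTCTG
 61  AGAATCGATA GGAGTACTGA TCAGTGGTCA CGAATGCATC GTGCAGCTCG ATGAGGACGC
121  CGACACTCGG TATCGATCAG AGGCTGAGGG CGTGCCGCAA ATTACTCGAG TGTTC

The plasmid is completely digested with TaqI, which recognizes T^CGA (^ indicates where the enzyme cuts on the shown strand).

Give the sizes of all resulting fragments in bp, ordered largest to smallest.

60, 43, 33, 25, 14 bp

TaqI sites (TCGA) start at positions 5, 65, 108, 133, 166.
TaqI cuts after the first base of each site, so after positions 5, 65, 108, 133, 166.
Circular molecule, 5 cuts → 5 fragments:
  6–65 → 60 bp
  66–108 → 43 bp
  109–133 → 25 bp
  134–166 → 33 bp
  167–175 then 1–5 → 9 + 5 = 14 bp
Sorted largest to smallest: 60, 43, 33, 25, 14 bp.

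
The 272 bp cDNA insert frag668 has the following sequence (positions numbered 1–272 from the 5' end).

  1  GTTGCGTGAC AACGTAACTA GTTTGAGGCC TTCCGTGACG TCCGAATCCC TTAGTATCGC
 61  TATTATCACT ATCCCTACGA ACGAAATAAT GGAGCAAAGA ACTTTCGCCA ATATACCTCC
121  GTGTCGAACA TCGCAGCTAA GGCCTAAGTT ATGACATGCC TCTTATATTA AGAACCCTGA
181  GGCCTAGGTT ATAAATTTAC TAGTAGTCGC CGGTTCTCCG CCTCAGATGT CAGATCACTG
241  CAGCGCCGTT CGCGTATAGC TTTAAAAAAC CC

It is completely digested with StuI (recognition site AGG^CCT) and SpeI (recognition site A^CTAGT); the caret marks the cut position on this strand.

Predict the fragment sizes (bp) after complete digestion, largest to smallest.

StuI sites (AGGCCT) start at positions 26, 140, 180.
StuI cuts after base 3 of each site, so after positions 28, 142, 182.
SpeI sites (ACTAGT) start at positions 17, 199.
SpeI cuts after the first base of each site, so after positions 17, 199.
Combined cut positions: 17, 28, 142, 182, 199.
Linear molecule, 5 cuts → 6 fragments:
  1–17 → 17 bp
  18–28 → 11 bp
  29–142 → 114 bp
  143–182 → 40 bp
  183–199 → 17 bp
  200–272 → 73 bp
Sorted largest to smallest: 114, 73, 40, 17, 17, 11 bp.

114, 73, 40, 17, 17, 11 bp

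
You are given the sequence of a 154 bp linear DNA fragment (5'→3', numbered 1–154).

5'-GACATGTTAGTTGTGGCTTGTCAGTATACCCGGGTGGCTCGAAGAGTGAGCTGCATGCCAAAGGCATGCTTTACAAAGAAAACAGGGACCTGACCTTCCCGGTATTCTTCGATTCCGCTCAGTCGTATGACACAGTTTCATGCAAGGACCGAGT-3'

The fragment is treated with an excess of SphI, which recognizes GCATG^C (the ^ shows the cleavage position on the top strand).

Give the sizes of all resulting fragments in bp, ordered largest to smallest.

86, 57, 11 bp

SphI sites (GCATGC) start at positions 53, 64.
SphI cuts after base 5 of each site (before the last base), so after positions 57, 68.
Linear molecule, 2 cuts → 3 fragments:
  1–57 → 57 bp
  58–68 → 11 bp
  69–154 → 86 bp
Sorted largest to smallest: 86, 57, 11 bp.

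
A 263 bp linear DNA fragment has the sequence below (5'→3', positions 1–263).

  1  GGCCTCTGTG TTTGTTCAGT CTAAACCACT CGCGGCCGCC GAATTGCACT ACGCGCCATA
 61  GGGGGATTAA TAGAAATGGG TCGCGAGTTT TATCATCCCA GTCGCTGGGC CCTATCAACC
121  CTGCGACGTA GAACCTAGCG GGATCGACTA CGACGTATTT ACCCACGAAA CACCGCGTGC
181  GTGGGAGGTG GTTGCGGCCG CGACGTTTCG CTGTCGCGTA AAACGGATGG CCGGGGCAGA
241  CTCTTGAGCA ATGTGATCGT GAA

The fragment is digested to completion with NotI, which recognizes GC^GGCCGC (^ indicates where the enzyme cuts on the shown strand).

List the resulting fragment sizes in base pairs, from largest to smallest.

162, 68, 33 bp

NotI sites (GCGGCCGC) start at positions 32, 194.
NotI cuts after base 2 of each site, so after positions 33, 195.
Linear molecule, 2 cuts → 3 fragments:
  1–33 → 33 bp
  34–195 → 162 bp
  196–263 → 68 bp
Sorted largest to smallest: 162, 68, 33 bp.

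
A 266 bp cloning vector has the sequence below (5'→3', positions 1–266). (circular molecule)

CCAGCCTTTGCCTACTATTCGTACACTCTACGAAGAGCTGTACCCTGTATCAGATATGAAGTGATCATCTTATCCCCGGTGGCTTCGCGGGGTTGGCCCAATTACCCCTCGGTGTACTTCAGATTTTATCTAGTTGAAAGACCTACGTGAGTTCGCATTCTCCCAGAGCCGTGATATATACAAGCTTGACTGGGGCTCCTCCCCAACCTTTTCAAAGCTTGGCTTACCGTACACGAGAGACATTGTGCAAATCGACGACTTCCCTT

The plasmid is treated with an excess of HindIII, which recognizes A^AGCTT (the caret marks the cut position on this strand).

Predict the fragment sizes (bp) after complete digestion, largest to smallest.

HindIII sites (AAGCTT) start at positions 182, 215.
HindIII cuts after the first base of each site, so after positions 182, 215.
Circular molecule, 2 cuts → 2 fragments:
  183–215 → 33 bp
  216–266 then 1–182 → 51 + 182 = 233 bp
Sorted largest to smallest: 233, 33 bp.

233, 33 bp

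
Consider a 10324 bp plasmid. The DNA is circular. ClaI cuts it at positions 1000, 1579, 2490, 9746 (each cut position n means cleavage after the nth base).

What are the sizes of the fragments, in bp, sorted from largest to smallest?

Circular molecule, 4 cuts → 4 fragments:
  1579 − 1000 = 579 bp
  2490 − 1579 = 911 bp
  9746 − 2490 = 7256 bp
  wrap: 10324 − 9746 + 1000 = 1578 bp
Sorted largest to smallest: 7256, 1578, 911, 579 bp.

7256, 1578, 911, 579 bp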